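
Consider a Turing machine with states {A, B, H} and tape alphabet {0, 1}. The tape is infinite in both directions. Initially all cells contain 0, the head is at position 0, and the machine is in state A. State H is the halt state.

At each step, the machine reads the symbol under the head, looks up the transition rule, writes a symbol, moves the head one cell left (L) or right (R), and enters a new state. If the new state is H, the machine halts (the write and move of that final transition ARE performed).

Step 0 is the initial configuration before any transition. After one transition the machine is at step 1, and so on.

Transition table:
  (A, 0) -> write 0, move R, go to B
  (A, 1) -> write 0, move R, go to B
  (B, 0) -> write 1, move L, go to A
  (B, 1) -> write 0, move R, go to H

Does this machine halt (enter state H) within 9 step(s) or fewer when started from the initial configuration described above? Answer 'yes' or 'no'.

Answer: yes

Derivation:
Step 1: in state A at pos 0, read 0 -> (A,0)->write 0,move R,goto B. Now: state=B, head=1, tape[-1..2]=0000 (head:   ^)
Step 2: in state B at pos 1, read 0 -> (B,0)->write 1,move L,goto A. Now: state=A, head=0, tape[-1..2]=0010 (head:  ^)
Step 3: in state A at pos 0, read 0 -> (A,0)->write 0,move R,goto B. Now: state=B, head=1, tape[-1..2]=0010 (head:   ^)
Step 4: in state B at pos 1, read 1 -> (B,1)->write 0,move R,goto H. Now: state=H, head=2, tape[-1..3]=00000 (head:    ^)
State H reached at step 4; 4 <= 9 -> yes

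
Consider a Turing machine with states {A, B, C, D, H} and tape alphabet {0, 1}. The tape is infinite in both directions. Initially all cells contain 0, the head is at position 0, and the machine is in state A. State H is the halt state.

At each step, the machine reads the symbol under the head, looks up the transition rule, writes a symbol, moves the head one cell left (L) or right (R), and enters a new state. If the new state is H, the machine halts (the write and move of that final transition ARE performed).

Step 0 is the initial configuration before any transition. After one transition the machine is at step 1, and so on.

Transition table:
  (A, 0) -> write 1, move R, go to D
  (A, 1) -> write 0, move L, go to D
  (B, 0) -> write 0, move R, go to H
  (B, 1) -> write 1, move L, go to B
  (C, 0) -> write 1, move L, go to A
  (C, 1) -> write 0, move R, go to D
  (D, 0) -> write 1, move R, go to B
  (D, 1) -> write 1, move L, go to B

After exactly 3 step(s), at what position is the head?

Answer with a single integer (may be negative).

Answer: 3

Derivation:
Step 1: in state A at pos 0, read 0 -> (A,0)->write 1,move R,goto D. Now: state=D, head=1, tape[-1..2]=0100 (head:   ^)
Step 2: in state D at pos 1, read 0 -> (D,0)->write 1,move R,goto B. Now: state=B, head=2, tape[-1..3]=01100 (head:    ^)
Step 3: in state B at pos 2, read 0 -> (B,0)->write 0,move R,goto H. Now: state=H, head=3, tape[-1..4]=011000 (head:     ^)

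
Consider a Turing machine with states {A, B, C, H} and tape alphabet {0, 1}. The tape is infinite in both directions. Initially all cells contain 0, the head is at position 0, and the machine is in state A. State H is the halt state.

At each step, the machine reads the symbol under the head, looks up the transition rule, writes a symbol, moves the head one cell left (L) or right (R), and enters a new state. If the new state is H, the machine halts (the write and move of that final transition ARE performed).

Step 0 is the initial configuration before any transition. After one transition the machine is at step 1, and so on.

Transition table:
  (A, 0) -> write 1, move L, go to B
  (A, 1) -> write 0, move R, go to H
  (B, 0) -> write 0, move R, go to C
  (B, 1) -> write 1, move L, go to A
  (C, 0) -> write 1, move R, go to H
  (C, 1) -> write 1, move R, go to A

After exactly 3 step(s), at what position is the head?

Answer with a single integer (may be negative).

Answer: 1

Derivation:
Step 1: in state A at pos 0, read 0 -> (A,0)->write 1,move L,goto B. Now: state=B, head=-1, tape[-2..1]=0010 (head:  ^)
Step 2: in state B at pos -1, read 0 -> (B,0)->write 0,move R,goto C. Now: state=C, head=0, tape[-2..1]=0010 (head:   ^)
Step 3: in state C at pos 0, read 1 -> (C,1)->write 1,move R,goto A. Now: state=A, head=1, tape[-2..2]=00100 (head:    ^)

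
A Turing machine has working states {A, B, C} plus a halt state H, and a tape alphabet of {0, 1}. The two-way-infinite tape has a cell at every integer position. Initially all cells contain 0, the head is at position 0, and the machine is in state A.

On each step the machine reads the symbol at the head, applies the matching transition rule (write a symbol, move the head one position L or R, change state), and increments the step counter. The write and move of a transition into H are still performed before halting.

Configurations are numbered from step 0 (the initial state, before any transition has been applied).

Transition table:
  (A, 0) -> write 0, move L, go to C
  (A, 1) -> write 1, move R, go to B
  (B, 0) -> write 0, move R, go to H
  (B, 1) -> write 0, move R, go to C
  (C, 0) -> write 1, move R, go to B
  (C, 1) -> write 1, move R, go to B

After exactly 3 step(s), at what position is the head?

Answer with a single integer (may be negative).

Answer: 1

Derivation:
Step 1: in state A at pos 0, read 0 -> (A,0)->write 0,move L,goto C. Now: state=C, head=-1, tape[-2..1]=0000 (head:  ^)
Step 2: in state C at pos -1, read 0 -> (C,0)->write 1,move R,goto B. Now: state=B, head=0, tape[-2..1]=0100 (head:   ^)
Step 3: in state B at pos 0, read 0 -> (B,0)->write 0,move R,goto H. Now: state=H, head=1, tape[-2..2]=01000 (head:    ^)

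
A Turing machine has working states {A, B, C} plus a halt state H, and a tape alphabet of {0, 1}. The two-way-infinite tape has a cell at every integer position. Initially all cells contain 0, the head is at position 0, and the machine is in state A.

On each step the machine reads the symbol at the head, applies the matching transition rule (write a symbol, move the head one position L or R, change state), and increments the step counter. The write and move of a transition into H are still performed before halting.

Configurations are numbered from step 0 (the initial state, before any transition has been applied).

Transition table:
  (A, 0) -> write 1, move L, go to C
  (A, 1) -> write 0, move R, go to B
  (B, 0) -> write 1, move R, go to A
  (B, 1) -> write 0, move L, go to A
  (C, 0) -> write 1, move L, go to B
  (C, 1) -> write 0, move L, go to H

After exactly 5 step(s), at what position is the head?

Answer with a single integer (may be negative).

Answer: -1

Derivation:
Step 1: in state A at pos 0, read 0 -> (A,0)->write 1,move L,goto C. Now: state=C, head=-1, tape[-2..1]=0010 (head:  ^)
Step 2: in state C at pos -1, read 0 -> (C,0)->write 1,move L,goto B. Now: state=B, head=-2, tape[-3..1]=00110 (head:  ^)
Step 3: in state B at pos -2, read 0 -> (B,0)->write 1,move R,goto A. Now: state=A, head=-1, tape[-3..1]=01110 (head:   ^)
Step 4: in state A at pos -1, read 1 -> (A,1)->write 0,move R,goto B. Now: state=B, head=0, tape[-3..1]=01010 (head:    ^)
Step 5: in state B at pos 0, read 1 -> (B,1)->write 0,move L,goto A. Now: state=A, head=-1, tape[-3..1]=01000 (head:   ^)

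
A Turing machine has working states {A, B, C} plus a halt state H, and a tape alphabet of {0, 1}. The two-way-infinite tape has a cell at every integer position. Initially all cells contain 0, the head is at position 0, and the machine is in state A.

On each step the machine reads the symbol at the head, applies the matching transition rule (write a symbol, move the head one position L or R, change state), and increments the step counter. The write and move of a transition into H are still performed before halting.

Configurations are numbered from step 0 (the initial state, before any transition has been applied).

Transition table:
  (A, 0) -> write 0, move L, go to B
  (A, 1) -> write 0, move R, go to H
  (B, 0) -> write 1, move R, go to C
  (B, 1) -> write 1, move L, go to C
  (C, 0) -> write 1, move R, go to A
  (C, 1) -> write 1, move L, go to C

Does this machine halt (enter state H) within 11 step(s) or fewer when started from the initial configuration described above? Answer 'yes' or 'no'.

Answer: yes

Derivation:
Step 1: in state A at pos 0, read 0 -> (A,0)->write 0,move L,goto B. Now: state=B, head=-1, tape[-2..1]=0000 (head:  ^)
Step 2: in state B at pos -1, read 0 -> (B,0)->write 1,move R,goto C. Now: state=C, head=0, tape[-2..1]=0100 (head:   ^)
Step 3: in state C at pos 0, read 0 -> (C,0)->write 1,move R,goto A. Now: state=A, head=1, tape[-2..2]=01100 (head:    ^)
Step 4: in state A at pos 1, read 0 -> (A,0)->write 0,move L,goto B. Now: state=B, head=0, tape[-2..2]=01100 (head:   ^)
Step 5: in state B at pos 0, read 1 -> (B,1)->write 1,move L,goto C. Now: state=C, head=-1, tape[-2..2]=01100 (head:  ^)
Step 6: in state C at pos -1, read 1 -> (C,1)->write 1,move L,goto C. Now: state=C, head=-2, tape[-3..2]=001100 (head:  ^)
Step 7: in state C at pos -2, read 0 -> (C,0)->write 1,move R,goto A. Now: state=A, head=-1, tape[-3..2]=011100 (head:   ^)
Step 8: in state A at pos -1, read 1 -> (A,1)->write 0,move R,goto H. Now: state=H, head=0, tape[-3..2]=010100 (head:    ^)
State H reached at step 8; 8 <= 11 -> yes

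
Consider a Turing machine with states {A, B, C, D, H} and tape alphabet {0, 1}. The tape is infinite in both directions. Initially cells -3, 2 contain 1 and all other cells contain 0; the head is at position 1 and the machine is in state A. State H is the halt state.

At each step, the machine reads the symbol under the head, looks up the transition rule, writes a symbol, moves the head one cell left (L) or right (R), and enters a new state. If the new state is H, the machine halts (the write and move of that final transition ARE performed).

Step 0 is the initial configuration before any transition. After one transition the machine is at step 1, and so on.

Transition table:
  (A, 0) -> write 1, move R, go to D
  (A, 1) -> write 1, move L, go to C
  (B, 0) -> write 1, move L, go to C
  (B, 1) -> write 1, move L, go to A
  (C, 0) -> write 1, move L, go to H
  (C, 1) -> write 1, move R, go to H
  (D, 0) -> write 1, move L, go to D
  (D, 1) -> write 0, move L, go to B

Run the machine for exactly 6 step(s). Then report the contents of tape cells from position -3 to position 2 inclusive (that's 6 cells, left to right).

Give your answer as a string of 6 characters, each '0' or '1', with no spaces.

Answer: 100100

Derivation:
Step 1: in state A at pos 1, read 0 -> (A,0)->write 1,move R,goto D. Now: state=D, head=2, tape[-4..3]=01000110 (head:       ^)
Step 2: in state D at pos 2, read 1 -> (D,1)->write 0,move L,goto B. Now: state=B, head=1, tape[-4..3]=01000100 (head:      ^)
Step 3: in state B at pos 1, read 1 -> (B,1)->write 1,move L,goto A. Now: state=A, head=0, tape[-4..3]=01000100 (head:     ^)
Step 4: in state A at pos 0, read 0 -> (A,0)->write 1,move R,goto D. Now: state=D, head=1, tape[-4..3]=01001100 (head:      ^)
Step 5: in state D at pos 1, read 1 -> (D,1)->write 0,move L,goto B. Now: state=B, head=0, tape[-4..3]=01001000 (head:     ^)
Step 6: in state B at pos 0, read 1 -> (B,1)->write 1,move L,goto A. Now: state=A, head=-1, tape[-4..3]=01001000 (head:    ^)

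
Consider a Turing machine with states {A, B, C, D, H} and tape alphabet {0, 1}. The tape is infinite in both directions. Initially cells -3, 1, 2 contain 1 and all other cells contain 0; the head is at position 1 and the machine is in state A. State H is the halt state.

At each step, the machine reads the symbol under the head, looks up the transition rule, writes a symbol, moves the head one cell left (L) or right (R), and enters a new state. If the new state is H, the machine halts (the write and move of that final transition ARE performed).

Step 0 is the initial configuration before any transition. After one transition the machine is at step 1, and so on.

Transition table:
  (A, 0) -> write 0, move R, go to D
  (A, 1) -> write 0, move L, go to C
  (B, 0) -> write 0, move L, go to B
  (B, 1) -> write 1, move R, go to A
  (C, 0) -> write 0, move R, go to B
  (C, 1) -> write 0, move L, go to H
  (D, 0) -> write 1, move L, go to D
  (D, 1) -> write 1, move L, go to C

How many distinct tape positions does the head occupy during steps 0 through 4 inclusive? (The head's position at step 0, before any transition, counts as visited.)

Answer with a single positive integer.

Answer: 3

Derivation:
Step 1: in state A at pos 1, read 1 -> (A,1)->write 0,move L,goto C. Now: state=C, head=0, tape[-4..3]=01000010 (head:     ^)
Step 2: in state C at pos 0, read 0 -> (C,0)->write 0,move R,goto B. Now: state=B, head=1, tape[-4..3]=01000010 (head:      ^)
Step 3: in state B at pos 1, read 0 -> (B,0)->write 0,move L,goto B. Now: state=B, head=0, tape[-4..3]=01000010 (head:     ^)
Step 4: in state B at pos 0, read 0 -> (B,0)->write 0,move L,goto B. Now: state=B, head=-1, tape[-4..3]=01000010 (head:    ^)
Head positions at steps 0..4: starting at 1, distinct positions visited = {-1, 0, 1} -> 3 position(s)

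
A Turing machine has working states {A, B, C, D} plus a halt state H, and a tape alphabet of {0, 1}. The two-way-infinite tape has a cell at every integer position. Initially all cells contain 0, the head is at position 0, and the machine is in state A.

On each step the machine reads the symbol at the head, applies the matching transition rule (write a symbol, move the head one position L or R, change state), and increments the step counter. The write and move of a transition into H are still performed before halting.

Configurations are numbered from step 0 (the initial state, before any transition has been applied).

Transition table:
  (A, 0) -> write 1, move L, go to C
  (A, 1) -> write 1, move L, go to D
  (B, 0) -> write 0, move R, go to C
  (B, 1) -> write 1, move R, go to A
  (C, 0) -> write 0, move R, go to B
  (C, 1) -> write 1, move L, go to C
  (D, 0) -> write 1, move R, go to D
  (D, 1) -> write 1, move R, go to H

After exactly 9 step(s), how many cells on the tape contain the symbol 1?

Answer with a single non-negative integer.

Step 1: in state A at pos 0, read 0 -> (A,0)->write 1,move L,goto C. Now: state=C, head=-1, tape[-2..1]=0010 (head:  ^)
Step 2: in state C at pos -1, read 0 -> (C,0)->write 0,move R,goto B. Now: state=B, head=0, tape[-2..1]=0010 (head:   ^)
Step 3: in state B at pos 0, read 1 -> (B,1)->write 1,move R,goto A. Now: state=A, head=1, tape[-2..2]=00100 (head:    ^)
Step 4: in state A at pos 1, read 0 -> (A,0)->write 1,move L,goto C. Now: state=C, head=0, tape[-2..2]=00110 (head:   ^)
Step 5: in state C at pos 0, read 1 -> (C,1)->write 1,move L,goto C. Now: state=C, head=-1, tape[-2..2]=00110 (head:  ^)
Step 6: in state C at pos -1, read 0 -> (C,0)->write 0,move R,goto B. Now: state=B, head=0, tape[-2..2]=00110 (head:   ^)
Step 7: in state B at pos 0, read 1 -> (B,1)->write 1,move R,goto A. Now: state=A, head=1, tape[-2..2]=00110 (head:    ^)
Step 8: in state A at pos 1, read 1 -> (A,1)->write 1,move L,goto D. Now: state=D, head=0, tape[-2..2]=00110 (head:   ^)
Step 9: in state D at pos 0, read 1 -> (D,1)->write 1,move R,goto H. Now: state=H, head=1, tape[-2..2]=00110 (head:    ^)
Cells containing 1 after step 9: {0, 1} -> 2 cell(s)

Answer: 2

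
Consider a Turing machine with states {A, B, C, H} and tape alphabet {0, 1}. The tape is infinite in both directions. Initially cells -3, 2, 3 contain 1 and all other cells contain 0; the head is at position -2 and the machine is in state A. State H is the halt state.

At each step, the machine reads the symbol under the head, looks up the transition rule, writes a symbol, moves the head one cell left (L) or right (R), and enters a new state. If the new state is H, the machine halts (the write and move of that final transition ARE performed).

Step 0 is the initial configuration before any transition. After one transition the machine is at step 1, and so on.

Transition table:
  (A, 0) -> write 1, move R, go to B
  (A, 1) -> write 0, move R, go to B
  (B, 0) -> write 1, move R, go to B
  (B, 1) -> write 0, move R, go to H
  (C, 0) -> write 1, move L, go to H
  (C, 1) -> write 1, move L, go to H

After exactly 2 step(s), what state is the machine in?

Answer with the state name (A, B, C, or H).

Answer: B

Derivation:
Step 1: in state A at pos -2, read 0 -> (A,0)->write 1,move R,goto B. Now: state=B, head=-1, tape[-4..4]=011000110 (head:    ^)
Step 2: in state B at pos -1, read 0 -> (B,0)->write 1,move R,goto B. Now: state=B, head=0, tape[-4..4]=011100110 (head:     ^)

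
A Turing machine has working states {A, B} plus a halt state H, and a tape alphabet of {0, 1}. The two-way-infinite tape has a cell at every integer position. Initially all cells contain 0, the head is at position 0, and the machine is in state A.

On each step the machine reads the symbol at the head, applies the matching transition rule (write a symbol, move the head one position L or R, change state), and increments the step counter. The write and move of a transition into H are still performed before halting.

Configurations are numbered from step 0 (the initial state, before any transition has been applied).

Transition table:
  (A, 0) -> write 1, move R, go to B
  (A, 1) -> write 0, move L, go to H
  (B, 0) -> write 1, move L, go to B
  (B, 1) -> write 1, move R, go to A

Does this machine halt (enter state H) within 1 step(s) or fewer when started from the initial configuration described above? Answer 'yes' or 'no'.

Step 1: in state A at pos 0, read 0 -> (A,0)->write 1,move R,goto B. Now: state=B, head=1, tape[-1..2]=0100 (head:   ^)
After 1 step(s): state = B (not H) -> not halted within 1 -> no

Answer: no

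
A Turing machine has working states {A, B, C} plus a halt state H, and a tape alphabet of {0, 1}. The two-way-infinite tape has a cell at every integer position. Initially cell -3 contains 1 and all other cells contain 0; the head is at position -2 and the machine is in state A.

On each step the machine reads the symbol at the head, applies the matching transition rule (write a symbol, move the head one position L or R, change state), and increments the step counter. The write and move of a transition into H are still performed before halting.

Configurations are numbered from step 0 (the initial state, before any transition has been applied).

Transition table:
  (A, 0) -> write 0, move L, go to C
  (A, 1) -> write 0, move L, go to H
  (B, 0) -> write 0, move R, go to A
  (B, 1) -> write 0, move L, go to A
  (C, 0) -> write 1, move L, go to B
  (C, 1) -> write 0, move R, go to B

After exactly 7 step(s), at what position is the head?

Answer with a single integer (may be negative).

Step 1: in state A at pos -2, read 0 -> (A,0)->write 0,move L,goto C. Now: state=C, head=-3, tape[-4..-1]=0100 (head:  ^)
Step 2: in state C at pos -3, read 1 -> (C,1)->write 0,move R,goto B. Now: state=B, head=-2, tape[-4..-1]=0000 (head:   ^)
Step 3: in state B at pos -2, read 0 -> (B,0)->write 0,move R,goto A. Now: state=A, head=-1, tape[-4..0]=00000 (head:    ^)
Step 4: in state A at pos -1, read 0 -> (A,0)->write 0,move L,goto C. Now: state=C, head=-2, tape[-4..0]=00000 (head:   ^)
Step 5: in state C at pos -2, read 0 -> (C,0)->write 1,move L,goto B. Now: state=B, head=-3, tape[-4..0]=00100 (head:  ^)
Step 6: in state B at pos -3, read 0 -> (B,0)->write 0,move R,goto A. Now: state=A, head=-2, tape[-4..0]=00100 (head:   ^)
Step 7: in state A at pos -2, read 1 -> (A,1)->write 0,move L,goto H. Now: state=H, head=-3, tape[-4..0]=00000 (head:  ^)

Answer: -3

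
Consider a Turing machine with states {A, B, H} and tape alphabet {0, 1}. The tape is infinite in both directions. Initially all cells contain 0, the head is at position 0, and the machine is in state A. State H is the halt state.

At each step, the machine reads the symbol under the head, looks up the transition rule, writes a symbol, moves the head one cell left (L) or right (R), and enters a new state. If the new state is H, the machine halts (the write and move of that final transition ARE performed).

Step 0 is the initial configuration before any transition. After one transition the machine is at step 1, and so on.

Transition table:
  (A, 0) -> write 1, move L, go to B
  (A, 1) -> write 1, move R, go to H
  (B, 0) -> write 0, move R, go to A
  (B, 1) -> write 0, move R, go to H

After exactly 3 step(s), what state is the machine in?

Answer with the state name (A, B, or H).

Answer: H

Derivation:
Step 1: in state A at pos 0, read 0 -> (A,0)->write 1,move L,goto B. Now: state=B, head=-1, tape[-2..1]=0010 (head:  ^)
Step 2: in state B at pos -1, read 0 -> (B,0)->write 0,move R,goto A. Now: state=A, head=0, tape[-2..1]=0010 (head:   ^)
Step 3: in state A at pos 0, read 1 -> (A,1)->write 1,move R,goto H. Now: state=H, head=1, tape[-2..2]=00100 (head:    ^)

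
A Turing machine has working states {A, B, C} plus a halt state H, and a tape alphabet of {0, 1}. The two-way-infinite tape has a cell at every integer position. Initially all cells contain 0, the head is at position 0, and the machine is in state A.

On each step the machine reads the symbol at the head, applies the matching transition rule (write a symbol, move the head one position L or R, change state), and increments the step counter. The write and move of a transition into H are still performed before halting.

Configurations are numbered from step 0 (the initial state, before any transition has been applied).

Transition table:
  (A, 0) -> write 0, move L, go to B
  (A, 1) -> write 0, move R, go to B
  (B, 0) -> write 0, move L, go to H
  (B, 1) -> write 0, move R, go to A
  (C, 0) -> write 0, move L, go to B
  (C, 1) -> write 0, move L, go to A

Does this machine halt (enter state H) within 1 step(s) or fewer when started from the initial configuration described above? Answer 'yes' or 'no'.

Answer: no

Derivation:
Step 1: in state A at pos 0, read 0 -> (A,0)->write 0,move L,goto B. Now: state=B, head=-1, tape[-2..1]=0000 (head:  ^)
After 1 step(s): state = B (not H) -> not halted within 1 -> no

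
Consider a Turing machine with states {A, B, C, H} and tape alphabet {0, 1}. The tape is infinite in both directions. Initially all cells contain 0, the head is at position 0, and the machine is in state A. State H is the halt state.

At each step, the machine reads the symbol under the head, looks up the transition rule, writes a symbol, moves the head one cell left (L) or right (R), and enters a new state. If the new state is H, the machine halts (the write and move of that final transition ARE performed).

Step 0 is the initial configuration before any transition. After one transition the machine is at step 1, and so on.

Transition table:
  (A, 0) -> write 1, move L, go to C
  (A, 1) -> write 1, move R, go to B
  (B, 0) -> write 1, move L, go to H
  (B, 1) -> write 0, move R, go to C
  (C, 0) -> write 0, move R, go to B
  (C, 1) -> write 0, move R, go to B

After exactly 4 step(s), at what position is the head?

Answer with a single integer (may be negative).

Answer: 2

Derivation:
Step 1: in state A at pos 0, read 0 -> (A,0)->write 1,move L,goto C. Now: state=C, head=-1, tape[-2..1]=0010 (head:  ^)
Step 2: in state C at pos -1, read 0 -> (C,0)->write 0,move R,goto B. Now: state=B, head=0, tape[-2..1]=0010 (head:   ^)
Step 3: in state B at pos 0, read 1 -> (B,1)->write 0,move R,goto C. Now: state=C, head=1, tape[-2..2]=00000 (head:    ^)
Step 4: in state C at pos 1, read 0 -> (C,0)->write 0,move R,goto B. Now: state=B, head=2, tape[-2..3]=000000 (head:     ^)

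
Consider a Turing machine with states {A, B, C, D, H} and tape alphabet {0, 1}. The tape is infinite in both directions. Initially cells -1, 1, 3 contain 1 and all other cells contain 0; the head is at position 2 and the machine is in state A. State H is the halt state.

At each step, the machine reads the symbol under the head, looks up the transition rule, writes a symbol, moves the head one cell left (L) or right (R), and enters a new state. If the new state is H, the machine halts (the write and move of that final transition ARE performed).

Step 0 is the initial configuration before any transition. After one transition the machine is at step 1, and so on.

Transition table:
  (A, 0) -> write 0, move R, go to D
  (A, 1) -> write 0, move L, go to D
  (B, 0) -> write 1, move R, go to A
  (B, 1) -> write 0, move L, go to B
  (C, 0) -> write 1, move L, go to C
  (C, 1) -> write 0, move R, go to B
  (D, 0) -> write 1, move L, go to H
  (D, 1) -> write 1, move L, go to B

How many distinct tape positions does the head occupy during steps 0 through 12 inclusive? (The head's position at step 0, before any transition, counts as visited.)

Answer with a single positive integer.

Answer: 4

Derivation:
Step 1: in state A at pos 2, read 0 -> (A,0)->write 0,move R,goto D. Now: state=D, head=3, tape[-2..4]=0101010 (head:      ^)
Step 2: in state D at pos 3, read 1 -> (D,1)->write 1,move L,goto B. Now: state=B, head=2, tape[-2..4]=0101010 (head:     ^)
Step 3: in state B at pos 2, read 0 -> (B,0)->write 1,move R,goto A. Now: state=A, head=3, tape[-2..4]=0101110 (head:      ^)
Step 4: in state A at pos 3, read 1 -> (A,1)->write 0,move L,goto D. Now: state=D, head=2, tape[-2..4]=0101100 (head:     ^)
Step 5: in state D at pos 2, read 1 -> (D,1)->write 1,move L,goto B. Now: state=B, head=1, tape[-2..4]=0101100 (head:    ^)
Step 6: in state B at pos 1, read 1 -> (B,1)->write 0,move L,goto B. Now: state=B, head=0, tape[-2..4]=0100100 (head:   ^)
Step 7: in state B at pos 0, read 0 -> (B,0)->write 1,move R,goto A. Now: state=A, head=1, tape[-2..4]=0110100 (head:    ^)
Step 8: in state A at pos 1, read 0 -> (A,0)->write 0,move R,goto D. Now: state=D, head=2, tape[-2..4]=0110100 (head:     ^)
Step 9: in state D at pos 2, read 1 -> (D,1)->write 1,move L,goto B. Now: state=B, head=1, tape[-2..4]=0110100 (head:    ^)
Step 10: in state B at pos 1, read 0 -> (B,0)->write 1,move R,goto A. Now: state=A, head=2, tape[-2..4]=0111100 (head:     ^)
Step 11: in state A at pos 2, read 1 -> (A,1)->write 0,move L,goto D. Now: state=D, head=1, tape[-2..4]=0111000 (head:    ^)
Step 12: in state D at pos 1, read 1 -> (D,1)->write 1,move L,goto B. Now: state=B, head=0, tape[-2..4]=0111000 (head:   ^)
Head positions at steps 0..12: starting at 2, distinct positions visited = {0, 1, 2, 3} -> 4 position(s)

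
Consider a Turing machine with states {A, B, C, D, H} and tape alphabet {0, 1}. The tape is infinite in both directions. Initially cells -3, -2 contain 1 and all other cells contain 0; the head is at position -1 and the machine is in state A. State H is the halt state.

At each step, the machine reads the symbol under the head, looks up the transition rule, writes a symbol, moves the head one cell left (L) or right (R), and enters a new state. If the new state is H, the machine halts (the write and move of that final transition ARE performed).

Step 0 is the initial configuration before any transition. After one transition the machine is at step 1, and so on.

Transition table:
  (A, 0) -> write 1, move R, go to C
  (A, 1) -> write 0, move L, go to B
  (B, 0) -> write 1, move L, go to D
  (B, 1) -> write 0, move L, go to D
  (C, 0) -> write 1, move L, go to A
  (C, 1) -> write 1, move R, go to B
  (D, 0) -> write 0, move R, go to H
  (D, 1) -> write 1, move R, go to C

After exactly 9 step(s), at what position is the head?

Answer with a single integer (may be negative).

Step 1: in state A at pos -1, read 0 -> (A,0)->write 1,move R,goto C. Now: state=C, head=0, tape[-4..1]=011100 (head:     ^)
Step 2: in state C at pos 0, read 0 -> (C,0)->write 1,move L,goto A. Now: state=A, head=-1, tape[-4..1]=011110 (head:    ^)
Step 3: in state A at pos -1, read 1 -> (A,1)->write 0,move L,goto B. Now: state=B, head=-2, tape[-4..1]=011010 (head:   ^)
Step 4: in state B at pos -2, read 1 -> (B,1)->write 0,move L,goto D. Now: state=D, head=-3, tape[-4..1]=010010 (head:  ^)
Step 5: in state D at pos -3, read 1 -> (D,1)->write 1,move R,goto C. Now: state=C, head=-2, tape[-4..1]=010010 (head:   ^)
Step 6: in state C at pos -2, read 0 -> (C,0)->write 1,move L,goto A. Now: state=A, head=-3, tape[-4..1]=011010 (head:  ^)
Step 7: in state A at pos -3, read 1 -> (A,1)->write 0,move L,goto B. Now: state=B, head=-4, tape[-5..1]=0001010 (head:  ^)
Step 8: in state B at pos -4, read 0 -> (B,0)->write 1,move L,goto D. Now: state=D, head=-5, tape[-6..1]=00101010 (head:  ^)
Step 9: in state D at pos -5, read 0 -> (D,0)->write 0,move R,goto H. Now: state=H, head=-4, tape[-6..1]=00101010 (head:   ^)

Answer: -4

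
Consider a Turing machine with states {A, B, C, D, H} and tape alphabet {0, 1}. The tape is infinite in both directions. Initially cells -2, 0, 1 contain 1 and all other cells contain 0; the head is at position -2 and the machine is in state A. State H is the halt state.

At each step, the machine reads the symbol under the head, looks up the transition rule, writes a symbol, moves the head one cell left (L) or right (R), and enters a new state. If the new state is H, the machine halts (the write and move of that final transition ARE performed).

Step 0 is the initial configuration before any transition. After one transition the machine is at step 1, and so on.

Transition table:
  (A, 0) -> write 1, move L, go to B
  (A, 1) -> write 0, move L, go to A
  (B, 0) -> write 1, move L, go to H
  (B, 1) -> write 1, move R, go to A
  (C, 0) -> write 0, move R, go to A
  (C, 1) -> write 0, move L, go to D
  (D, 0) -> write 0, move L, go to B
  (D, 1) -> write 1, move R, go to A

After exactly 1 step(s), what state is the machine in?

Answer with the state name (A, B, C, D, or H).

Step 1: in state A at pos -2, read 1 -> (A,1)->write 0,move L,goto A. Now: state=A, head=-3, tape[-4..2]=0000110 (head:  ^)

Answer: A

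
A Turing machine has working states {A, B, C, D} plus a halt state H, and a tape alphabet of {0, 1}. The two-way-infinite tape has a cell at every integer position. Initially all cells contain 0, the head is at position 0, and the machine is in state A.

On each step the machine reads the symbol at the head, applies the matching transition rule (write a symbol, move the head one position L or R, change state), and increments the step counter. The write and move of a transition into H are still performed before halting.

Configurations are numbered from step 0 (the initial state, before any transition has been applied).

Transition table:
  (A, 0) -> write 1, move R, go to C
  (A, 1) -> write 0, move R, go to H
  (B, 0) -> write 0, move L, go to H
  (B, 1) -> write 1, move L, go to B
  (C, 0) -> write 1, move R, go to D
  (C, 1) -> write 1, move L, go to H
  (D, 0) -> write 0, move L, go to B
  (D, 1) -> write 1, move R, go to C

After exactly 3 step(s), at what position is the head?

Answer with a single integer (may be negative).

Step 1: in state A at pos 0, read 0 -> (A,0)->write 1,move R,goto C. Now: state=C, head=1, tape[-1..2]=0100 (head:   ^)
Step 2: in state C at pos 1, read 0 -> (C,0)->write 1,move R,goto D. Now: state=D, head=2, tape[-1..3]=01100 (head:    ^)
Step 3: in state D at pos 2, read 0 -> (D,0)->write 0,move L,goto B. Now: state=B, head=1, tape[-1..3]=01100 (head:   ^)

Answer: 1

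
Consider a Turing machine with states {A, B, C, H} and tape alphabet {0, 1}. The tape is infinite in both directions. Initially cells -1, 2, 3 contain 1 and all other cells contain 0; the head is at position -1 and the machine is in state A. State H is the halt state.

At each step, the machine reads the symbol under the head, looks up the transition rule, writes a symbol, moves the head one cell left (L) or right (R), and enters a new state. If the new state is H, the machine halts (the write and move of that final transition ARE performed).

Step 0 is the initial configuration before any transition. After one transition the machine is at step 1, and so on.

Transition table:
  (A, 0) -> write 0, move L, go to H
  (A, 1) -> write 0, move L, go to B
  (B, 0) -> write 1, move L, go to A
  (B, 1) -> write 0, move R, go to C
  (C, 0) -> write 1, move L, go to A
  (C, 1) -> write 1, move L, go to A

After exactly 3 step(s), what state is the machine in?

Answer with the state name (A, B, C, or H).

Answer: H

Derivation:
Step 1: in state A at pos -1, read 1 -> (A,1)->write 0,move L,goto B. Now: state=B, head=-2, tape[-3..4]=00000110 (head:  ^)
Step 2: in state B at pos -2, read 0 -> (B,0)->write 1,move L,goto A. Now: state=A, head=-3, tape[-4..4]=001000110 (head:  ^)
Step 3: in state A at pos -3, read 0 -> (A,0)->write 0,move L,goto H. Now: state=H, head=-4, tape[-5..4]=0001000110 (head:  ^)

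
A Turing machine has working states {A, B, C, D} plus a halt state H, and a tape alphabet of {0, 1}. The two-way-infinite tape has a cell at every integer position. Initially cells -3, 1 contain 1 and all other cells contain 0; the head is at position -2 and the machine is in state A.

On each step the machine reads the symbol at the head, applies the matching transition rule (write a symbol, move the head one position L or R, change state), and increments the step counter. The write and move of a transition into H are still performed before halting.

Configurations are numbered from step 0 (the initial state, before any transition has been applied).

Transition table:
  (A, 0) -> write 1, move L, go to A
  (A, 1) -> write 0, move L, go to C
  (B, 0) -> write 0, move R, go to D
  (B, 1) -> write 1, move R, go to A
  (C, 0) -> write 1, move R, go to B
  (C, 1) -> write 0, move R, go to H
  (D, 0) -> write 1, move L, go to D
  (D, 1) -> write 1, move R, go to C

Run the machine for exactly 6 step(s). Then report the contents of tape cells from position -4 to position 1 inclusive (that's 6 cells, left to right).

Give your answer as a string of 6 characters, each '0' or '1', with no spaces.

Answer: 101101

Derivation:
Step 1: in state A at pos -2, read 0 -> (A,0)->write 1,move L,goto A. Now: state=A, head=-3, tape[-4..2]=0110010 (head:  ^)
Step 2: in state A at pos -3, read 1 -> (A,1)->write 0,move L,goto C. Now: state=C, head=-4, tape[-5..2]=00010010 (head:  ^)
Step 3: in state C at pos -4, read 0 -> (C,0)->write 1,move R,goto B. Now: state=B, head=-3, tape[-5..2]=01010010 (head:   ^)
Step 4: in state B at pos -3, read 0 -> (B,0)->write 0,move R,goto D. Now: state=D, head=-2, tape[-5..2]=01010010 (head:    ^)
Step 5: in state D at pos -2, read 1 -> (D,1)->write 1,move R,goto C. Now: state=C, head=-1, tape[-5..2]=01010010 (head:     ^)
Step 6: in state C at pos -1, read 0 -> (C,0)->write 1,move R,goto B. Now: state=B, head=0, tape[-5..2]=01011010 (head:      ^)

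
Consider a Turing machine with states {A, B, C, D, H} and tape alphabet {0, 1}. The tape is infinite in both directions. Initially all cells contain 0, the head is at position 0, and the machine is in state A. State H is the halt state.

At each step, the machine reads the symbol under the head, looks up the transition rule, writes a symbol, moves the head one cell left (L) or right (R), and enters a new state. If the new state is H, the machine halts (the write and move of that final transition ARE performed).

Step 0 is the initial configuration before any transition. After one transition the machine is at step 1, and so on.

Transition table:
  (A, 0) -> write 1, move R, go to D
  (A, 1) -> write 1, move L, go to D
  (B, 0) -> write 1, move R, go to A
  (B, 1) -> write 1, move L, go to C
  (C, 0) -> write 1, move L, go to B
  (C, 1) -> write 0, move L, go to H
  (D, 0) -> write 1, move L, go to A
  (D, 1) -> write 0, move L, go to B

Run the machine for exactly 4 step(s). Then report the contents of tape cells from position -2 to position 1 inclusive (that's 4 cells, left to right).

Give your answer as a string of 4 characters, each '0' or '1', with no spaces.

Step 1: in state A at pos 0, read 0 -> (A,0)->write 1,move R,goto D. Now: state=D, head=1, tape[-1..2]=0100 (head:   ^)
Step 2: in state D at pos 1, read 0 -> (D,0)->write 1,move L,goto A. Now: state=A, head=0, tape[-1..2]=0110 (head:  ^)
Step 3: in state A at pos 0, read 1 -> (A,1)->write 1,move L,goto D. Now: state=D, head=-1, tape[-2..2]=00110 (head:  ^)
Step 4: in state D at pos -1, read 0 -> (D,0)->write 1,move L,goto A. Now: state=A, head=-2, tape[-3..2]=001110 (head:  ^)

Answer: 0111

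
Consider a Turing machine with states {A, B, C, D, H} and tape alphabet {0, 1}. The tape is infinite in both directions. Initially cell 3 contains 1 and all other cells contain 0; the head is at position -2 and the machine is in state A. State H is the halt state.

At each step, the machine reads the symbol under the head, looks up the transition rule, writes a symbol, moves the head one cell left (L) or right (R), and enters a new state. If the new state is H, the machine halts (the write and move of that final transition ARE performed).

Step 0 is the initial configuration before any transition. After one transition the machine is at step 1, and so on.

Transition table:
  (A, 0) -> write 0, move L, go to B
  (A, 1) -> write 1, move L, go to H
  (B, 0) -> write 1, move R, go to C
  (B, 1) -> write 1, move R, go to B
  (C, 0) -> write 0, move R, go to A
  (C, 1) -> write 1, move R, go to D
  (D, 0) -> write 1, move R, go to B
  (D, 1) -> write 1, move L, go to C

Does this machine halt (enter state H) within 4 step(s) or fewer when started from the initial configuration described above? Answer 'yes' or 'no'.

Answer: no

Derivation:
Step 1: in state A at pos -2, read 0 -> (A,0)->write 0,move L,goto B. Now: state=B, head=-3, tape[-4..4]=000000010 (head:  ^)
Step 2: in state B at pos -3, read 0 -> (B,0)->write 1,move R,goto C. Now: state=C, head=-2, tape[-4..4]=010000010 (head:   ^)
Step 3: in state C at pos -2, read 0 -> (C,0)->write 0,move R,goto A. Now: state=A, head=-1, tape[-4..4]=010000010 (head:    ^)
Step 4: in state A at pos -1, read 0 -> (A,0)->write 0,move L,goto B. Now: state=B, head=-2, tape[-4..4]=010000010 (head:   ^)
After 4 step(s): state = B (not H) -> not halted within 4 -> no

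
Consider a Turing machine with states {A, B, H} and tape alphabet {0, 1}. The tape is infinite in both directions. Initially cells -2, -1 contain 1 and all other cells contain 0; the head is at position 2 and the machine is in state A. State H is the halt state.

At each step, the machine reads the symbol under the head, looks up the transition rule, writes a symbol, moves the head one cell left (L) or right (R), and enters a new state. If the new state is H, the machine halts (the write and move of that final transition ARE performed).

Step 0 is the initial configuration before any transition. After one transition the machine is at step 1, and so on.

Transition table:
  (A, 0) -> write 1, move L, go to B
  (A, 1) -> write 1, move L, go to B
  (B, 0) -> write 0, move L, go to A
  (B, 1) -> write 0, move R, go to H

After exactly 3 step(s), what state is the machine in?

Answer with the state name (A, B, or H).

Answer: B

Derivation:
Step 1: in state A at pos 2, read 0 -> (A,0)->write 1,move L,goto B. Now: state=B, head=1, tape[-3..3]=0110010 (head:     ^)
Step 2: in state B at pos 1, read 0 -> (B,0)->write 0,move L,goto A. Now: state=A, head=0, tape[-3..3]=0110010 (head:    ^)
Step 3: in state A at pos 0, read 0 -> (A,0)->write 1,move L,goto B. Now: state=B, head=-1, tape[-3..3]=0111010 (head:   ^)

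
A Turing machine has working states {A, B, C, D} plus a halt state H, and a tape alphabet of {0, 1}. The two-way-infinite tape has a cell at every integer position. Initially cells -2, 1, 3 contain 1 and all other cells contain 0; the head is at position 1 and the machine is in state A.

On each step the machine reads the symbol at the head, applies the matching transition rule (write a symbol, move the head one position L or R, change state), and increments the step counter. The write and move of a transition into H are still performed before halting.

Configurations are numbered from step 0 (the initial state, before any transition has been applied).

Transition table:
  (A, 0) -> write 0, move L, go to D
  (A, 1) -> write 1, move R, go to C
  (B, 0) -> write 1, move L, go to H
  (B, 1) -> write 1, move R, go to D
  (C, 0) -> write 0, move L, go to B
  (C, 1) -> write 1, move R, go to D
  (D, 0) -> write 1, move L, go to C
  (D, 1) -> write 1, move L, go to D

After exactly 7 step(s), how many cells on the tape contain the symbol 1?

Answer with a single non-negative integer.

Step 1: in state A at pos 1, read 1 -> (A,1)->write 1,move R,goto C. Now: state=C, head=2, tape[-3..4]=01001010 (head:      ^)
Step 2: in state C at pos 2, read 0 -> (C,0)->write 0,move L,goto B. Now: state=B, head=1, tape[-3..4]=01001010 (head:     ^)
Step 3: in state B at pos 1, read 1 -> (B,1)->write 1,move R,goto D. Now: state=D, head=2, tape[-3..4]=01001010 (head:      ^)
Step 4: in state D at pos 2, read 0 -> (D,0)->write 1,move L,goto C. Now: state=C, head=1, tape[-3..4]=01001110 (head:     ^)
Step 5: in state C at pos 1, read 1 -> (C,1)->write 1,move R,goto D. Now: state=D, head=2, tape[-3..4]=01001110 (head:      ^)
Step 6: in state D at pos 2, read 1 -> (D,1)->write 1,move L,goto D. Now: state=D, head=1, tape[-3..4]=01001110 (head:     ^)
Step 7: in state D at pos 1, read 1 -> (D,1)->write 1,move L,goto D. Now: state=D, head=0, tape[-3..4]=01001110 (head:    ^)
Cells containing 1 after step 7: {-2, 1, 2, 3} -> 4 cell(s)

Answer: 4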